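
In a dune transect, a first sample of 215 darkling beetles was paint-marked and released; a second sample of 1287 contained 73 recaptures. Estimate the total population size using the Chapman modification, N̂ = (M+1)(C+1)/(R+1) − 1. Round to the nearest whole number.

N̂ = (215+1)(1287+1)/(73+1) − 1 = 216·1288/74 − 1
= 278208/74 − 1 ≈ 3759.6 − 1 ≈ 3758.6 → 3759

N ≈ 3759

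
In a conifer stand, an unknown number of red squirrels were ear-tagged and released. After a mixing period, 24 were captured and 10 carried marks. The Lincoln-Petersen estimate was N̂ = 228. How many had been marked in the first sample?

From N = M·C/R: M = N·R / C = 228·10 / 24 = 2280 / 24 = 95.

M = 95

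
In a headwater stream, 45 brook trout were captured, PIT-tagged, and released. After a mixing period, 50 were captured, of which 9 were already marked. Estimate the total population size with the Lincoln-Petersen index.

N = 250

N = (45 × 50) / 9 = 2250 / 9 = 250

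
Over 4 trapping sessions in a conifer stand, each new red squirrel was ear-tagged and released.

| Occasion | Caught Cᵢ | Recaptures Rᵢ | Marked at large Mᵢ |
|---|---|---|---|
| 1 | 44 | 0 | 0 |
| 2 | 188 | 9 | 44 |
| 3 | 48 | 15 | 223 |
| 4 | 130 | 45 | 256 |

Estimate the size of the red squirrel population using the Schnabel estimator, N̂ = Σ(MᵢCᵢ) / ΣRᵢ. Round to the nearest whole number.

N ≈ 757

Σ MᵢCᵢ = 0·44 + 44·188 + 223·48 + 256·130 = 0 + 8272 + 10704 + 33280 = 52256
Σ Rᵢ = 0 + 9 + 15 + 45 = 69
N̂ = 52256 / 69 ≈ 757.3 → 757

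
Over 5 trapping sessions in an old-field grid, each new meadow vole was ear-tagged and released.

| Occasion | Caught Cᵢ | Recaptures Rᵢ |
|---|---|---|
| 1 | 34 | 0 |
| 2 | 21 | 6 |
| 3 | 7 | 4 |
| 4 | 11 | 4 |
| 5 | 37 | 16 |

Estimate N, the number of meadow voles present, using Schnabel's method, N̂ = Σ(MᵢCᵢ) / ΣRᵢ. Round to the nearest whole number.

Marked at large before each occasion: Mᵢ = Σⱼ<ᵢ (Cⱼ − Rⱼ) → M1=0, M2=34, M3=49, M4=52, M5=59
Σ MᵢCᵢ = 0·34 + 34·21 + 49·7 + 52·11 + 59·37 = 0 + 714 + 343 + 572 + 2183 = 3812
Σ Rᵢ = 0 + 6 + 4 + 4 + 16 = 30
N̂ = 3812 / 30 ≈ 127.1 → 127

N ≈ 127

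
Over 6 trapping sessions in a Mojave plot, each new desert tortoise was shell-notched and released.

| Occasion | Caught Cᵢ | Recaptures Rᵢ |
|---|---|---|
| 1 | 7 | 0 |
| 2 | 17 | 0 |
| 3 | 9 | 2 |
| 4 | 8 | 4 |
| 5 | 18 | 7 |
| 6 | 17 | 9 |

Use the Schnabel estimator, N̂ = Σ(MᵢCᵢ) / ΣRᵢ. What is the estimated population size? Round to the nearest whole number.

N ≈ 91

Marked at large before each occasion: Mᵢ = Σⱼ<ᵢ (Cⱼ − Rⱼ) → M1=0, M2=7, M3=24, M4=31, M5=35, M6=46
Σ MᵢCᵢ = 0·7 + 7·17 + 24·9 + 31·8 + 35·18 + 46·17 = 0 + 119 + 216 + 248 + 630 + 782 = 1995
Σ Rᵢ = 0 + 0 + 2 + 4 + 7 + 9 = 22
N̂ = 1995 / 22 ≈ 90.7 → 91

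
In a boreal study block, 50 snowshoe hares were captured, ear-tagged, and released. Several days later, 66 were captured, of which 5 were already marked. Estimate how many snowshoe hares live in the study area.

N = 660

Lincoln-Petersen assumes M/N = R/C, so N = M·C / R.
N = (50 × 66) / 5 = 3300 / 5 = 660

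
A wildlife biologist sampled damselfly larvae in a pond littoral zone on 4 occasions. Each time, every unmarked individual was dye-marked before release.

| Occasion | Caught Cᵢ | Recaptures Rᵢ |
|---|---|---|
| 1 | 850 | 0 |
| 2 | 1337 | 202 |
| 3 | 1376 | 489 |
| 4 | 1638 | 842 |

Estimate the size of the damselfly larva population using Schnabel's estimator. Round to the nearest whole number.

N ≈ 5592

Marked at large before each occasion: Mᵢ = Σⱼ<ᵢ (Cⱼ − Rⱼ) → M1=0, M2=850, M3=1985, M4=2872
Σ MᵢCᵢ = 0·850 + 850·1337 + 1985·1376 + 2872·1638 = 0 + 1136450 + 2731360 + 4704336 = 8572146
Σ Rᵢ = 0 + 202 + 489 + 842 = 1533
N̂ = 8572146 / 1533 ≈ 5591.7 → 5592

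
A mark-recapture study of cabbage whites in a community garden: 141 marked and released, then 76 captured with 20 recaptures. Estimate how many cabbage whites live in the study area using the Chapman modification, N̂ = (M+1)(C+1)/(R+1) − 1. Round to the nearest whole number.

N̂ = (141+1)(76+1)/(20+1) − 1 = 142·77/21 − 1
= 10934/21 − 1 ≈ 520.7 − 1 ≈ 519.7 → 520

N ≈ 520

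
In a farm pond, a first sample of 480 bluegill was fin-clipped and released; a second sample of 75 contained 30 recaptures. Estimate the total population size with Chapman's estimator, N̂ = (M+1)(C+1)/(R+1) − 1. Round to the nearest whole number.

N ≈ 1178

N̂ = (480+1)(75+1)/(30+1) − 1 = 481·76/31 − 1
= 36556/31 − 1 ≈ 1179.2 − 1 ≈ 1178.2 → 1178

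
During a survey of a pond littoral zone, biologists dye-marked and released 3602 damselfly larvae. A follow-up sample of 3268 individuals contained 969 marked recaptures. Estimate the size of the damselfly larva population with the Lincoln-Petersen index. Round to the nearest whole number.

N ≈ 12,148

Lincoln-Petersen assumes M/N = R/C, so N = M·C / R.
N = (3602 × 3268) / 969 = 11771336 / 969 ≈ 12147.9 → 12148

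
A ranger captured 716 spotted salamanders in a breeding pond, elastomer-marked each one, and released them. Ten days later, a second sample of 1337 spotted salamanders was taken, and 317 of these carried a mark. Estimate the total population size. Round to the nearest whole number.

N ≈ 3020

The marked fraction in the recapture sample should equal the marked fraction in the population: 317/1337 = 716/N.
N = (716 × 1337) / 317 = 957292 / 317 ≈ 3019.8 → 3020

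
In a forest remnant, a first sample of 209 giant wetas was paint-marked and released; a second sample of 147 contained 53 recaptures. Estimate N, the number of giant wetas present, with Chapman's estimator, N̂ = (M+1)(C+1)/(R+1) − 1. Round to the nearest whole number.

N̂ = (209+1)(147+1)/(53+1) − 1 = 210·148/54 − 1
= 31080/54 − 1 ≈ 575.6 − 1 ≈ 574.6 → 575

N ≈ 575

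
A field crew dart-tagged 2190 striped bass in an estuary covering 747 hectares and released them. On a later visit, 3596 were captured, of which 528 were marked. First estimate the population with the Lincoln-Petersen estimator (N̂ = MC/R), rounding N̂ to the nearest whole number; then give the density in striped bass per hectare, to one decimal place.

N̂ = 2190·3596/528 = 7875240/528 ≈ 14915.2 → 14915
Density = N̂ / area = 14915 / 747 ≈ 19.97 → 20.0 per hectare

density ≈ 20.0 striped bass per hectare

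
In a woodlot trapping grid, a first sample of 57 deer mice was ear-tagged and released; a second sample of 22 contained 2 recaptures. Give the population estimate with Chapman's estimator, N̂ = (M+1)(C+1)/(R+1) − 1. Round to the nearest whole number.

N̂ = (57+1)(22+1)/(2+1) − 1 = 58·23/3 − 1
= 1334/3 − 1 ≈ 444.7 − 1 ≈ 443.7 → 444

N ≈ 444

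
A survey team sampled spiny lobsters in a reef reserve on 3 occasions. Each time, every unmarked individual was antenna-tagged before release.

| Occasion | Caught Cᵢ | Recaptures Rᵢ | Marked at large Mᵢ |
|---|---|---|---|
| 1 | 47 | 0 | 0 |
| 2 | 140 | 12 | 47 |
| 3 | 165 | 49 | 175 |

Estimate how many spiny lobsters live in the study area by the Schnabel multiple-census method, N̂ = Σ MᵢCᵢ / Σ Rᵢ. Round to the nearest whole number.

N ≈ 581

Σ MᵢCᵢ = 0·47 + 47·140 + 175·165 = 0 + 6580 + 28875 = 35455
Σ Rᵢ = 0 + 12 + 49 = 61
N̂ = 35455 / 61 ≈ 581.2 → 581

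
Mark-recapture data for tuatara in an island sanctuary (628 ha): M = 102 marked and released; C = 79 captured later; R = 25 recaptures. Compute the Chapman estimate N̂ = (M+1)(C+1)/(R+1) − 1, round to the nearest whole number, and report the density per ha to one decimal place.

density ≈ 0.5 tuatara per ha

N̂ = 103·80/26 − 1 = 8240/26 − 1 ≈ 315.9 → 316
Density = N̂ / area = 316 / 628 ≈ 0.50 → 0.5 per ha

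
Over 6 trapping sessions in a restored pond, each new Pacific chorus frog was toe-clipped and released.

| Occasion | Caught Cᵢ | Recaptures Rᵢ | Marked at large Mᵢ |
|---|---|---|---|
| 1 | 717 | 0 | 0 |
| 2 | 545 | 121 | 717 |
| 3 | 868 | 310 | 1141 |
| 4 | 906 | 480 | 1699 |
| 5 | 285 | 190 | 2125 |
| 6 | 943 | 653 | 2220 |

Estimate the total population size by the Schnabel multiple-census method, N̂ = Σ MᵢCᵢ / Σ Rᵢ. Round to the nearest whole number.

N ≈ 3204

Σ MᵢCᵢ = 0·717 + 717·545 + 1141·868 + 1699·906 + 2125·285 + 2220·943 = 0 + 390765 + 990388 + 1539294 + 605625 + 2093460 = 5619532
Σ Rᵢ = 0 + 121 + 310 + 480 + 190 + 653 = 1754
N̂ = 5619532 / 1754 ≈ 3203.8 → 3204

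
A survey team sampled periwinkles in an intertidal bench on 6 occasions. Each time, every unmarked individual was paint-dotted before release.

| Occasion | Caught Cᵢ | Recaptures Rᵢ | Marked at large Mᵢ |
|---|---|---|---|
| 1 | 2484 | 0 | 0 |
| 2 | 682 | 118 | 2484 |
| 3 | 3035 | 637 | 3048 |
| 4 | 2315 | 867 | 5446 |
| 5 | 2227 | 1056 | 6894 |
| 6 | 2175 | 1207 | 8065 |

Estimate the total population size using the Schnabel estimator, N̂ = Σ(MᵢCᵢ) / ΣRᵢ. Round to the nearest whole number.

N ≈ 14,529

Σ MᵢCᵢ = 0·2484 + 2484·682 + 3048·3035 + 5446·2315 + 6894·2227 + 8065·2175 = 0 + 1694088 + 9250680 + 12607490 + 15352938 + 17541375 = 56446571
Σ Rᵢ = 0 + 118 + 637 + 867 + 1056 + 1207 = 3885
N̂ = 56446571 / 3885 ≈ 14529.4 → 14529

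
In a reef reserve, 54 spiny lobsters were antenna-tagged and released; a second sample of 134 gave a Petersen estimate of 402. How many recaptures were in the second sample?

R = 18

From N = M·C/R: R = M·C / N = 54·134 / 402 = 7236 / 402 = 18.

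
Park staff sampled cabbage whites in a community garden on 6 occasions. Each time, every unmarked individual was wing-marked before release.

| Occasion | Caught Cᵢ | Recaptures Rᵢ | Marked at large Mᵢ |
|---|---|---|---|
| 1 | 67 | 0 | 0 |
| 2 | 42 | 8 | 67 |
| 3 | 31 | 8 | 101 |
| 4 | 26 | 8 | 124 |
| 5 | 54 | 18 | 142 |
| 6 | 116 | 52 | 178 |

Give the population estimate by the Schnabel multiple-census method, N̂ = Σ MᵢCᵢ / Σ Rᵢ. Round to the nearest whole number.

Σ MᵢCᵢ = 0·67 + 67·42 + 101·31 + 124·26 + 142·54 + 178·116 = 0 + 2814 + 3131 + 3224 + 7668 + 20648 = 37485
Σ Rᵢ = 0 + 8 + 8 + 8 + 18 + 52 = 94
N̂ = 37485 / 94 ≈ 398.8 → 399

N ≈ 399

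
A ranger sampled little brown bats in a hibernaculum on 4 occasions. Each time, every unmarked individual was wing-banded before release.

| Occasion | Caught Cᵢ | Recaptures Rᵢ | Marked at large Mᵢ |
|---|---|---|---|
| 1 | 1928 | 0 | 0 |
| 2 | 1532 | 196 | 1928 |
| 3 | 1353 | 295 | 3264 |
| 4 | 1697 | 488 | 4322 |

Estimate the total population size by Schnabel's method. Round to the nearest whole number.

Σ MᵢCᵢ = 0·1928 + 1928·1532 + 3264·1353 + 4322·1697 = 0 + 2953696 + 4416192 + 7334434 = 14704322
Σ Rᵢ = 0 + 196 + 295 + 488 = 979
N̂ = 14704322 / 979 ≈ 15019.7 → 15020

N ≈ 15,020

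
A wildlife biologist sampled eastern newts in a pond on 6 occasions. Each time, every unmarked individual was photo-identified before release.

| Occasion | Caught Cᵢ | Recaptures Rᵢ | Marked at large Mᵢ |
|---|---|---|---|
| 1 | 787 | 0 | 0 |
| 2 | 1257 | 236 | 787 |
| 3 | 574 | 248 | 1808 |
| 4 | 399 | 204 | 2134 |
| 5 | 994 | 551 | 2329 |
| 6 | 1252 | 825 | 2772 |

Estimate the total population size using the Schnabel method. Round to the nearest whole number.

Σ MᵢCᵢ = 0·787 + 787·1257 + 1808·574 + 2134·399 + 2329·994 + 2772·1252 = 0 + 989259 + 1037792 + 851466 + 2315026 + 3470544 = 8664087
Σ Rᵢ = 0 + 236 + 248 + 204 + 551 + 825 = 2064
N̂ = 8664087 / 2064 ≈ 4197.7 → 4198

N ≈ 4198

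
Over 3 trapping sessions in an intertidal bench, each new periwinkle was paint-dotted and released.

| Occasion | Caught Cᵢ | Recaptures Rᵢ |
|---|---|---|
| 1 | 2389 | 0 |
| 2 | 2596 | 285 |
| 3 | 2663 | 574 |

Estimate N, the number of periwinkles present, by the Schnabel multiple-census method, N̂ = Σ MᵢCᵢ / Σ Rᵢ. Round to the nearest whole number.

N ≈ 21,790

Marked at large before each occasion: Mᵢ = Σⱼ<ᵢ (Cⱼ − Rⱼ) → M1=0, M2=2389, M3=4700
Σ MᵢCᵢ = 0·2389 + 2389·2596 + 4700·2663 = 0 + 6201844 + 12516100 = 18717944
Σ Rᵢ = 0 + 285 + 574 = 859
N̂ = 18717944 / 859 ≈ 21790.4 → 21790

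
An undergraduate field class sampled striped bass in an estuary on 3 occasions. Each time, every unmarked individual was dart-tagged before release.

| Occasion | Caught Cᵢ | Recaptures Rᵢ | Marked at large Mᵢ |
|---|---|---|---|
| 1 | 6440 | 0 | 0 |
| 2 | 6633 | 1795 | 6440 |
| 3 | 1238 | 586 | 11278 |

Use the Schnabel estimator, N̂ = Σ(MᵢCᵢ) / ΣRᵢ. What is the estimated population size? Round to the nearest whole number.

Σ MᵢCᵢ = 0·6440 + 6440·6633 + 11278·1238 = 0 + 42716520 + 13962164 = 56678684
Σ Rᵢ = 0 + 1795 + 586 = 2381
N̂ = 56678684 / 2381 ≈ 23804.6 → 23805

N ≈ 23,805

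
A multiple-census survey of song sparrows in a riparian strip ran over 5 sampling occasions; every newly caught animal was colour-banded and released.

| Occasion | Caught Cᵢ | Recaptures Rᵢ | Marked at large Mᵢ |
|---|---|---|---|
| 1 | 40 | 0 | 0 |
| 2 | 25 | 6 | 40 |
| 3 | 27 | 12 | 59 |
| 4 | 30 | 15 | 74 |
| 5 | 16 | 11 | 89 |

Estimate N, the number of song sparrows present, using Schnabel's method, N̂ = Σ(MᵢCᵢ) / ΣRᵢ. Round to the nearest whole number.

Σ MᵢCᵢ = 0·40 + 40·25 + 59·27 + 74·30 + 89·16 = 0 + 1000 + 1593 + 2220 + 1424 = 6237
Σ Rᵢ = 0 + 6 + 12 + 15 + 11 = 44
N̂ = 6237 / 44 ≈ 141.8 → 142

N ≈ 142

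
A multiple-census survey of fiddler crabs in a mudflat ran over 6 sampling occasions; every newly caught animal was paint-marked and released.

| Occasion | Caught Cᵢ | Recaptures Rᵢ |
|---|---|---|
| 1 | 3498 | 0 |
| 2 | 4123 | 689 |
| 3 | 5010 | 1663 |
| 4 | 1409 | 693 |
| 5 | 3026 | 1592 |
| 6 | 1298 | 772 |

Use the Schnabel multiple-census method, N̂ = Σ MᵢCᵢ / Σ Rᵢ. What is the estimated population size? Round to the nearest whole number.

N ≈ 20,898

Marked at large before each occasion: Mᵢ = Σⱼ<ᵢ (Cⱼ − Rⱼ) → M1=0, M2=3498, M3=6932, M4=10279, M5=10995, M6=12429
Σ MᵢCᵢ = 0·3498 + 3498·4123 + 6932·5010 + 10279·1409 + 10995·3026 + 12429·1298 = 0 + 14422254 + 34729320 + 14483111 + 33270870 + 16132842 = 113038397
Σ Rᵢ = 0 + 689 + 1663 + 693 + 1592 + 772 = 5409
N̂ = 113038397 / 5409 ≈ 20898.2 → 20898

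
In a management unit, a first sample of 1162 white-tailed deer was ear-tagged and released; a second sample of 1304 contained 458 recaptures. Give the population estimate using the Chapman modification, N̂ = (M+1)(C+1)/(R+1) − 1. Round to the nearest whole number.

N ≈ 3306

N̂ = (1162+1)(1304+1)/(458+1) − 1 = 1163·1305/459 − 1
= 1517715/459 − 1 ≈ 3306.6 − 1 ≈ 3305.6 → 3306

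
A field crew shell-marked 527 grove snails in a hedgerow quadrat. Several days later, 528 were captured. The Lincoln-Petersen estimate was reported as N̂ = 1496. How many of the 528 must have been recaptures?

From N = M·C/R: R = M·C / N = 527·528 / 1496 = 278256 / 1496 = 186.

R = 186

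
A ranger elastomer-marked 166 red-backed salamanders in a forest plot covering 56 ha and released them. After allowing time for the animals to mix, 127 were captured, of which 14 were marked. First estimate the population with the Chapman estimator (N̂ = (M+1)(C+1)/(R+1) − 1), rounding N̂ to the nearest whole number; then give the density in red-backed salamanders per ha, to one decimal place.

density ≈ 25.4 red-backed salamanders per ha

N̂ = 167·128/15 − 1 = 21376/15 − 1 ≈ 1424.1 → 1424
Density = N̂ / area = 1424 / 56 ≈ 25.43 → 25.4 per ha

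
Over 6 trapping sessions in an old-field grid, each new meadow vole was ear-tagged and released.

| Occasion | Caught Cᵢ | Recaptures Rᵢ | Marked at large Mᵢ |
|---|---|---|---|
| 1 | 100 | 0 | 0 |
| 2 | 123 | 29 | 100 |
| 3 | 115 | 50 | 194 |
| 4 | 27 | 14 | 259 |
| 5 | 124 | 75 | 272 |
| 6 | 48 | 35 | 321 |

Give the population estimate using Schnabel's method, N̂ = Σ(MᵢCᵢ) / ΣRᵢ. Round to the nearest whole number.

Σ MᵢCᵢ = 0·100 + 100·123 + 194·115 + 259·27 + 272·124 + 321·48 = 0 + 12300 + 22310 + 6993 + 33728 + 15408 = 90739
Σ Rᵢ = 0 + 29 + 50 + 14 + 75 + 35 = 203
N̂ = 90739 / 203 ≈ 447.0 → 447

N ≈ 447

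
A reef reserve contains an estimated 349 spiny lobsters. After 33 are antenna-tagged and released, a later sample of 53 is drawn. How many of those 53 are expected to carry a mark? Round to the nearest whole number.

expected recaptures ≈ 5

Expected recaptures E[R] = M·C / N.
E[R] = 33 × 53 / 349 = 1749 / 349 ≈ 5.0 → 5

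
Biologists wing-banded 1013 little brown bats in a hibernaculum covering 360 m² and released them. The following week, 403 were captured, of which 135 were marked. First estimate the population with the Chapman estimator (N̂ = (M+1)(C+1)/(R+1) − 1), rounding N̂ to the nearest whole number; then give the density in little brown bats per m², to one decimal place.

N̂ = 1014·404/136 − 1 = 409656/136 − 1 ≈ 3011.2 → 3011
Density = N̂ / area = 3011 / 360 ≈ 8.36 → 8.4 per m²

density ≈ 8.4 little brown bats per m²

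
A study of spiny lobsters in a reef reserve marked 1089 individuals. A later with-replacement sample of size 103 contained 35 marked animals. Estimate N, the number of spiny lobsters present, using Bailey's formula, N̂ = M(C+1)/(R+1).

N = 3146

N̂ = 1089·(103+1)/(35+1) = 1089·104/36 = 113256/36 = 3146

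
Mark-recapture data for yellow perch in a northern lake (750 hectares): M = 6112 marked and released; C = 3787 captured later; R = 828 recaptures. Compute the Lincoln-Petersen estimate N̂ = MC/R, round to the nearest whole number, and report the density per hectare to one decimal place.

density ≈ 37.3 yellow perch per hectare

N̂ = 6112·3787/828 = 23146144/828 ≈ 27954.3 → 27954
Density = N̂ / area = 27954 / 750 ≈ 37.27 → 37.3 per hectare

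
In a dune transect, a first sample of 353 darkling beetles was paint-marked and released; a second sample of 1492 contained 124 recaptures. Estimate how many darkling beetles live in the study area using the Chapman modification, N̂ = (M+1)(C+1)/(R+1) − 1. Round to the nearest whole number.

N̂ = (353+1)(1492+1)/(124+1) − 1 = 354·1493/125 − 1
= 528522/125 − 1 ≈ 4228.2 − 1 ≈ 4227.2 → 4227

N ≈ 4227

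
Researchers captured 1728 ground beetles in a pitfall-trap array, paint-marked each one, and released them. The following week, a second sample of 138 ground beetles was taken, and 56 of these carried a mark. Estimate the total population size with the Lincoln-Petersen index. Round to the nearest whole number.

N ≈ 4258

The marked fraction in the recapture sample should equal the marked fraction in the population: 56/138 = 1728/N.
N = (1728 × 138) / 56 = 238464 / 56 ≈ 4258.3 → 4258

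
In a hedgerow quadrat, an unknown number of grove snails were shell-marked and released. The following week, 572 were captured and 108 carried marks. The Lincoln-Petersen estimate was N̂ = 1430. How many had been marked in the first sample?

M = 270

From N = M·C/R: M = N·R / C = 1430·108 / 572 = 154440 / 572 = 270.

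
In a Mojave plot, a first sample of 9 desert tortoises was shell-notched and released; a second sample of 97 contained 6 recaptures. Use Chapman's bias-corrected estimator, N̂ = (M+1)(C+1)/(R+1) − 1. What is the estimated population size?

N = 139

N̂ = (9+1)(97+1)/(6+1) − 1 = 10·98/7 − 1
= 980/7 − 1 = 140 − 1 = 139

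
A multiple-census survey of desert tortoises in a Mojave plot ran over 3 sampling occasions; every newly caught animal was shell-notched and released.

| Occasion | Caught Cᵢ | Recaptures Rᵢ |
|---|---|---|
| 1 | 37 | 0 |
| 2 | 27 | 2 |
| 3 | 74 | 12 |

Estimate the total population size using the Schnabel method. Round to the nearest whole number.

Marked at large before each occasion: Mᵢ = Σⱼ<ᵢ (Cⱼ − Rⱼ) → M1=0, M2=37, M3=62
Σ MᵢCᵢ = 0·37 + 37·27 + 62·74 = 0 + 999 + 4588 = 5587
Σ Rᵢ = 0 + 2 + 12 = 14
N̂ = 5587 / 14 ≈ 399.1 → 399

N ≈ 399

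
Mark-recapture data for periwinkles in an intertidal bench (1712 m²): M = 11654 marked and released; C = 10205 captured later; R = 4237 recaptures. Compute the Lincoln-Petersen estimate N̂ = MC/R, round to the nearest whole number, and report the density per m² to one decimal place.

N̂ = 11654·10205/4237 = 118929070/4237 ≈ 28069.2 → 28069
Density = N̂ / area = 28069 / 1712 ≈ 16.40 → 16.4 per m²

density ≈ 16.4 periwinkles per m²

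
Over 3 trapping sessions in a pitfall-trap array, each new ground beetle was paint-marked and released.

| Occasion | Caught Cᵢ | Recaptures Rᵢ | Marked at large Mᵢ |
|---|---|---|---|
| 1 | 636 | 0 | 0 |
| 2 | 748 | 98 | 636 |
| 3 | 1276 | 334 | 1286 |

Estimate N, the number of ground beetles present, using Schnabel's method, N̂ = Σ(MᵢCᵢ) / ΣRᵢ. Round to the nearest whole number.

Σ MᵢCᵢ = 0·636 + 636·748 + 1286·1276 = 0 + 475728 + 1640936 = 2116664
Σ Rᵢ = 0 + 98 + 334 = 432
N̂ = 2116664 / 432 ≈ 4899.7 → 4900

N ≈ 4900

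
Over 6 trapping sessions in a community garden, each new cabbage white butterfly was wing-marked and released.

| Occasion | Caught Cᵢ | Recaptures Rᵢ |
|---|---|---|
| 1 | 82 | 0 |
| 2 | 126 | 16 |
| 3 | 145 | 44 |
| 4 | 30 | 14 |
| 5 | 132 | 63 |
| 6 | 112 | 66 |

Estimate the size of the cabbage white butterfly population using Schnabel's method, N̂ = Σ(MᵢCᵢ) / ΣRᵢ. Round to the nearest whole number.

Marked at large before each occasion: Mᵢ = Σⱼ<ᵢ (Cⱼ − Rⱼ) → M1=0, M2=82, M3=192, M4=293, M5=309, M6=378
Σ MᵢCᵢ = 0·82 + 82·126 + 192·145 + 293·30 + 309·132 + 378·112 = 0 + 10332 + 27840 + 8790 + 40788 + 42336 = 130086
Σ Rᵢ = 0 + 16 + 44 + 14 + 63 + 66 = 203
N̂ = 130086 / 203 ≈ 640.8 → 641

N ≈ 641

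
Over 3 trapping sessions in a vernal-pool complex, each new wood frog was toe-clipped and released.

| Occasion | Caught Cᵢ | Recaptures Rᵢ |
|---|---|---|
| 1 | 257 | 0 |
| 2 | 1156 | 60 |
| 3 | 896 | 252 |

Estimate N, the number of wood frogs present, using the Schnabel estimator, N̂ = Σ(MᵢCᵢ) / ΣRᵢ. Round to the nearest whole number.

N ≈ 4838

Marked at large before each occasion: Mᵢ = Σⱼ<ᵢ (Cⱼ − Rⱼ) → M1=0, M2=257, M3=1353
Σ MᵢCᵢ = 0·257 + 257·1156 + 1353·896 = 0 + 297092 + 1212288 = 1509380
Σ Rᵢ = 0 + 60 + 252 = 312
N̂ = 1509380 / 312 ≈ 4837.8 → 4838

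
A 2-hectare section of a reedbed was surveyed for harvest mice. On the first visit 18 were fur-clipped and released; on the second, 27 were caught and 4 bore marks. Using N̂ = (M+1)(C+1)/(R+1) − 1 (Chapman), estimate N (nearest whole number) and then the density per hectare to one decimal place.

density ≈ 52.5 harvest mice per hectare

N̂ = 19·28/5 − 1 = 532/5 − 1 ≈ 105.4 → 105
Density = N̂ / area = 105 / 2 ≈ 52.50 → 52.5 per hectare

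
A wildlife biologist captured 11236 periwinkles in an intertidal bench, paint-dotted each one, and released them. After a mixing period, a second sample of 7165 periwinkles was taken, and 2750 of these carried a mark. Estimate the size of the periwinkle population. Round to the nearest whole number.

The marked fraction in the recapture sample should equal the marked fraction in the population: 2750/7165 = 11236/N.
N = (11236 × 7165) / 2750 = 80505940 / 2750 ≈ 29274.9 → 29275

N ≈ 29,275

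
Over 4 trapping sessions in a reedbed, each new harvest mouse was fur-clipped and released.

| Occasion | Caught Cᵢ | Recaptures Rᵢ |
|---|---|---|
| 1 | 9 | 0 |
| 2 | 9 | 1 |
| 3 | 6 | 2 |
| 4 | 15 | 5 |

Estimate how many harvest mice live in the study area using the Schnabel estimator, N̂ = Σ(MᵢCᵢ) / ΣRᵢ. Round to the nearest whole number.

N ≈ 62

Marked at large before each occasion: Mᵢ = Σⱼ<ᵢ (Cⱼ − Rⱼ) → M1=0, M2=9, M3=17, M4=21
Σ MᵢCᵢ = 0·9 + 9·9 + 17·6 + 21·15 = 0 + 81 + 102 + 315 = 498
Σ Rᵢ = 0 + 1 + 2 + 5 = 8
N̂ = 498 / 8 ≈ 62.2 → 62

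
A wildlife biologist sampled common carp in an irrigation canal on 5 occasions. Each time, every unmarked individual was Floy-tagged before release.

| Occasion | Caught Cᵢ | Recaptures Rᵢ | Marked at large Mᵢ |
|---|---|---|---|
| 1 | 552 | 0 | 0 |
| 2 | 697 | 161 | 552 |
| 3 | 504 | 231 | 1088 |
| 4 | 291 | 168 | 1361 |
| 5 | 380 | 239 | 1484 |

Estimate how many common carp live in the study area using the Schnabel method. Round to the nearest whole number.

N ≈ 2369

Σ MᵢCᵢ = 0·552 + 552·697 + 1088·504 + 1361·291 + 1484·380 = 0 + 384744 + 548352 + 396051 + 563920 = 1893067
Σ Rᵢ = 0 + 161 + 231 + 168 + 239 = 799
N̂ = 1893067 / 799 ≈ 2369.3 → 2369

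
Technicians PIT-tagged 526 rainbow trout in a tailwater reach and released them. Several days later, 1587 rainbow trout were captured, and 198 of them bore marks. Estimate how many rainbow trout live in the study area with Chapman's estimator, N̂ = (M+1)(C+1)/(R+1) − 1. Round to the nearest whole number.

N ≈ 4204

N̂ = (526+1)(1587+1)/(198+1) − 1 = 527·1588/199 − 1
= 836876/199 − 1 ≈ 4205.4 − 1 ≈ 4204.4 → 4204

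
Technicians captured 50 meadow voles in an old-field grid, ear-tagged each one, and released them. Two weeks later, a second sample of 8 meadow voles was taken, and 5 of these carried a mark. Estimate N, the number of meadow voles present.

N = 80

If marked individuals mix randomly, R/C ≈ M/N, giving N ≈ M·C/R.
N = (50 × 8) / 5 = 400 / 5 = 80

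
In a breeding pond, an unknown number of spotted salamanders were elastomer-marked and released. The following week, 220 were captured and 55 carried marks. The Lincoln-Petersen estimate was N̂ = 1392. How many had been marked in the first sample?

M = 348

From N = M·C/R: M = N·R / C = 1392·55 / 220 = 76560 / 220 = 348.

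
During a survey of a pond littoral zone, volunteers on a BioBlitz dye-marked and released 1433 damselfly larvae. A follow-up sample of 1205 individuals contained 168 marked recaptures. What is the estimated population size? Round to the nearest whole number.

N ≈ 10,278

Lincoln-Petersen assumes M/N = R/C, so N = M·C / R.
N = (1433 × 1205) / 168 = 1726765 / 168 ≈ 10278.4 → 10278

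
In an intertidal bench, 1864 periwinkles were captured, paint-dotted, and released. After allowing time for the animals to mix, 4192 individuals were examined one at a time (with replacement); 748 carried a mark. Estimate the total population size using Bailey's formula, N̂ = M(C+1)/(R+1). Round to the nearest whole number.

N ≈ 10,435

N̂ = 1864·(4192+1)/(748+1) = 1864·4193/749 = 7815752/749 ≈ 10434.9 → 10435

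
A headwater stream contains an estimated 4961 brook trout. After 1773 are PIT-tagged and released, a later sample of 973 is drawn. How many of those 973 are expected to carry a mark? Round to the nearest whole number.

Expected recaptures E[R] = M·C / N.
E[R] = 1773 × 973 / 4961 = 1725129 / 4961 ≈ 347.7 → 348

expected recaptures ≈ 348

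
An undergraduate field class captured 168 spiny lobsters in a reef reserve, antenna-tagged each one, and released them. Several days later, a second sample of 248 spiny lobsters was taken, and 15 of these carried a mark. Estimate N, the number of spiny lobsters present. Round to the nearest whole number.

The marked fraction in the recapture sample should equal the marked fraction in the population: 15/248 = 168/N.
N = (168 × 248) / 15 = 41664 / 15 ≈ 2777.6 → 2778

N ≈ 2778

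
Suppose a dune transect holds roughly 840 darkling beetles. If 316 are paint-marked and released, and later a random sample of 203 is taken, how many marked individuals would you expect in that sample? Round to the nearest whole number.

Expected recaptures E[R] = M·C / N.
E[R] = 316 × 203 / 840 = 64148 / 840 ≈ 76.4 → 76

expected recaptures ≈ 76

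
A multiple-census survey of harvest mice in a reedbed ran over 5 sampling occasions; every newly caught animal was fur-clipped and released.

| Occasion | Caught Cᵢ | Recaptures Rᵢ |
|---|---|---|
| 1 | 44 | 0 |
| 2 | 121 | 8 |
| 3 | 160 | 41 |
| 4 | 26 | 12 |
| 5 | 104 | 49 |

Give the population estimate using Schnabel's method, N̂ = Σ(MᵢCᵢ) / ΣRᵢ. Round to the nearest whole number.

N ≈ 616

Marked at large before each occasion: Mᵢ = Σⱼ<ᵢ (Cⱼ − Rⱼ) → M1=0, M2=44, M3=157, M4=276, M5=290
Σ MᵢCᵢ = 0·44 + 44·121 + 157·160 + 276·26 + 290·104 = 0 + 5324 + 25120 + 7176 + 30160 = 67780
Σ Rᵢ = 0 + 8 + 41 + 12 + 49 = 110
N̂ = 67780 / 110 ≈ 616.2 → 616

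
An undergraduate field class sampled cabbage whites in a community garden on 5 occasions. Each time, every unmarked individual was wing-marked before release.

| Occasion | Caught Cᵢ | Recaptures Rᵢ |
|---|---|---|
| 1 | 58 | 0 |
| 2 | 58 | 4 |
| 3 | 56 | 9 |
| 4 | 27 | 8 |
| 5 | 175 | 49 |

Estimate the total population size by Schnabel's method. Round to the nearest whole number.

N ≈ 644

Marked at large before each occasion: Mᵢ = Σⱼ<ᵢ (Cⱼ − Rⱼ) → M1=0, M2=58, M3=112, M4=159, M5=178
Σ MᵢCᵢ = 0·58 + 58·58 + 112·56 + 159·27 + 178·175 = 0 + 3364 + 6272 + 4293 + 31150 = 45079
Σ Rᵢ = 0 + 4 + 9 + 8 + 49 = 70
N̂ = 45079 / 70 ≈ 644.0 → 644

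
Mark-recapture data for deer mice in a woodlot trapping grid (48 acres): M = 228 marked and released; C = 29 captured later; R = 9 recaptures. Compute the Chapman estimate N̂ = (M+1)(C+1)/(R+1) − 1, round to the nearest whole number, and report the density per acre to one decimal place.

N̂ = 229·30/10 − 1 = 6870/10 − 1 = 686
Density = N̂ / area = 686 / 48 ≈ 14.29 → 14.3 per acre

density ≈ 14.3 deer mice per acre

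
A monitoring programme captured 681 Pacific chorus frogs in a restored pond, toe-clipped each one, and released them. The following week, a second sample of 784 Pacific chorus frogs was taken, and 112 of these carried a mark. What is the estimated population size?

N = 4767

If marked individuals mix randomly, R/C ≈ M/N, giving N ≈ M·C/R.
N = (681 × 784) / 112 = 533904 / 112 = 4767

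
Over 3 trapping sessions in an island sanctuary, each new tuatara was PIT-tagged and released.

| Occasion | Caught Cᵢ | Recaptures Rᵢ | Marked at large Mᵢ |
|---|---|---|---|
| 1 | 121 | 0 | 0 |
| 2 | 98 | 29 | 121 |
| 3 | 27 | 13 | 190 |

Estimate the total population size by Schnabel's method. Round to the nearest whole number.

N ≈ 404

Σ MᵢCᵢ = 0·121 + 121·98 + 190·27 = 0 + 11858 + 5130 = 16988
Σ Rᵢ = 0 + 29 + 13 = 42
N̂ = 16988 / 42 ≈ 404.48 → 404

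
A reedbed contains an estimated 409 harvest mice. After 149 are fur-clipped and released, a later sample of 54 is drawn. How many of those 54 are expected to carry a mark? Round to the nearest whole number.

The marked fraction of the population is 149/409, so in a sample of 54 expect C·(M/N) marked.
E[R] = 149 × 54 / 409 = 8046 / 409 ≈ 19.7 → 20

expected recaptures ≈ 20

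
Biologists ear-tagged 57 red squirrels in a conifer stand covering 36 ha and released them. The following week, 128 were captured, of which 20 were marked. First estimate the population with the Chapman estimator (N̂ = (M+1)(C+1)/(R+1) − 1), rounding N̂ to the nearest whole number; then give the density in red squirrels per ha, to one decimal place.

N̂ = 58·129/21 − 1 = 7482/21 − 1 ≈ 355.3 → 355
Density = N̂ / area = 355 / 36 ≈ 9.86 → 9.9 per ha

density ≈ 9.9 red squirrels per ha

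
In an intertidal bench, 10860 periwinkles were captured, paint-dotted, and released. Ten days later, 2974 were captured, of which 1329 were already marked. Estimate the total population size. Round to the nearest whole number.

N ≈ 24,302

Lincoln-Petersen assumes M/N = R/C, so N = M·C / R.
N = (10860 × 2974) / 1329 = 32297640 / 1329 ≈ 24302.2 → 24302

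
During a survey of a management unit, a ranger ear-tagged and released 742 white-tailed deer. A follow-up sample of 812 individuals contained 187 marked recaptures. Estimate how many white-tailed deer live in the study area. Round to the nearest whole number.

If marked individuals mix randomly, R/C ≈ M/N, giving N ≈ M·C/R.
N = (742 × 812) / 187 = 602504 / 187 ≈ 3221.9 → 3222

N ≈ 3222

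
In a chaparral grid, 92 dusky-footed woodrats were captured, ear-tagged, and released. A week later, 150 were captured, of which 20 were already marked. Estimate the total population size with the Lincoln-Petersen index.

N = 690

Lincoln-Petersen assumes M/N = R/C, so N = M·C / R.
N = (92 × 150) / 20 = 13800 / 20 = 690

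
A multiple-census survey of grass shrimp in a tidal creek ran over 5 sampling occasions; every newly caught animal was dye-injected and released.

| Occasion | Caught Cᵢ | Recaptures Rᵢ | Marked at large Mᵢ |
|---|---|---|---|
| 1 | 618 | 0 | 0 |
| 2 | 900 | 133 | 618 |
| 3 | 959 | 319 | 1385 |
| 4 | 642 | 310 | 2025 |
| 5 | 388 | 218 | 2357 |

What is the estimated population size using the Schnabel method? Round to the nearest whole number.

N ≈ 4183

Σ MᵢCᵢ = 0·618 + 618·900 + 1385·959 + 2025·642 + 2357·388 = 0 + 556200 + 1328215 + 1300050 + 914516 = 4098981
Σ Rᵢ = 0 + 133 + 319 + 310 + 218 = 980
N̂ = 4098981 / 980 ≈ 4182.6 → 4183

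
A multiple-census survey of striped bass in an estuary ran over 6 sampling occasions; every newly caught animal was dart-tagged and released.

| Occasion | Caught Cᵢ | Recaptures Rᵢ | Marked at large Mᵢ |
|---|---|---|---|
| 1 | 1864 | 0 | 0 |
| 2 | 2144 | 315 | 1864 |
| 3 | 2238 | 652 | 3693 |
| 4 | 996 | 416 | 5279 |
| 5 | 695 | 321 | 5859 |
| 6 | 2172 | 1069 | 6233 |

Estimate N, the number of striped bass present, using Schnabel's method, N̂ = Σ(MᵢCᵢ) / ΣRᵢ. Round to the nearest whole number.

Σ MᵢCᵢ = 0·1864 + 1864·2144 + 3693·2238 + 5279·996 + 5859·695 + 6233·2172 = 0 + 3996416 + 8264934 + 5257884 + 4072005 + 13538076 = 35129315
Σ Rᵢ = 0 + 315 + 652 + 416 + 321 + 1069 = 2773
N̂ = 35129315 / 2773 ≈ 12668.3 → 12668

N ≈ 12,668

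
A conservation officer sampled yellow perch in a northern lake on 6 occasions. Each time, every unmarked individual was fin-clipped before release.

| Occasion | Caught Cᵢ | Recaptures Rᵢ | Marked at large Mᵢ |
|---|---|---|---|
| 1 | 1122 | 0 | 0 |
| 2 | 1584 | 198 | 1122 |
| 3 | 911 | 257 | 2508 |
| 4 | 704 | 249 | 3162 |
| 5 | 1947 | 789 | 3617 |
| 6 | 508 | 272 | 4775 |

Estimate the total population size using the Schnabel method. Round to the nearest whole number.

Σ MᵢCᵢ = 0·1122 + 1122·1584 + 2508·911 + 3162·704 + 3617·1947 + 4775·508 = 0 + 1777248 + 2284788 + 2226048 + 7042299 + 2425700 = 15756083
Σ Rᵢ = 0 + 198 + 257 + 249 + 789 + 272 = 1765
N̂ = 15756083 / 1765 ≈ 8927.0 → 8927

N ≈ 8927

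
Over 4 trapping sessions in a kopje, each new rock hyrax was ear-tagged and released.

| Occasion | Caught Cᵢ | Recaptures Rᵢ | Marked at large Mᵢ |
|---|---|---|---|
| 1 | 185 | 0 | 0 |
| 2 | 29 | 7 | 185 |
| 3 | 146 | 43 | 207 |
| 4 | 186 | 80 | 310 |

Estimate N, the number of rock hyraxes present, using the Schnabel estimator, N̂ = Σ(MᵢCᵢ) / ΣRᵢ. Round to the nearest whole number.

N ≈ 717

Σ MᵢCᵢ = 0·185 + 185·29 + 207·146 + 310·186 = 0 + 5365 + 30222 + 57660 = 93247
Σ Rᵢ = 0 + 7 + 43 + 80 = 130
N̂ = 93247 / 130 ≈ 717.3 → 717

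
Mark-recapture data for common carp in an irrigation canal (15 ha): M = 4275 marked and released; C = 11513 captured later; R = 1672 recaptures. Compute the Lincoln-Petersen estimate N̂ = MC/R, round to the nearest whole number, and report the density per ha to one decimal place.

density ≈ 1962.5 common carp per ha

N̂ = 4275·11513/1672 = 49218075/1672 ≈ 29436.6 → 29437
Density = N̂ / area = 29437 / 15 ≈ 1962.47 → 1962.5 per ha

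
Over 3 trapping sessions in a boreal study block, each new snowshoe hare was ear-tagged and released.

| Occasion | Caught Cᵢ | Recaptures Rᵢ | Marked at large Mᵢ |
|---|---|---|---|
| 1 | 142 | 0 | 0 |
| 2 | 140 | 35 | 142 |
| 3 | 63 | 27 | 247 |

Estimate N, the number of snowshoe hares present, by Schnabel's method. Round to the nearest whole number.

N ≈ 572

Σ MᵢCᵢ = 0·142 + 142·140 + 247·63 = 0 + 19880 + 15561 = 35441
Σ Rᵢ = 0 + 35 + 27 = 62
N̂ = 35441 / 62 ≈ 571.6 → 572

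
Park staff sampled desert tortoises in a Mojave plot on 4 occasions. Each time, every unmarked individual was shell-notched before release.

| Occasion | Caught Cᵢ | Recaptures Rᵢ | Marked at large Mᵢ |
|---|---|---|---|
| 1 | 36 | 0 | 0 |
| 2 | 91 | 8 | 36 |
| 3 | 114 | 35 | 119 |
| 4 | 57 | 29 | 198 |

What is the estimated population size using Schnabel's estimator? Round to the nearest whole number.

Σ MᵢCᵢ = 0·36 + 36·91 + 119·114 + 198·57 = 0 + 3276 + 13566 + 11286 = 28128
Σ Rᵢ = 0 + 8 + 35 + 29 = 72
N̂ = 28128 / 72 ≈ 390.7 → 391

N ≈ 391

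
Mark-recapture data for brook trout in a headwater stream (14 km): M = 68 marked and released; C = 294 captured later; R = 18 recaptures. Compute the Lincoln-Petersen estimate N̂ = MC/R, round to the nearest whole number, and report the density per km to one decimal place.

density ≈ 79.4 brook trout per km

N̂ = 68·294/18 = 19992/18 ≈ 1110.7 → 1111
Density = N̂ / area = 1111 / 14 ≈ 79.36 → 79.4 per km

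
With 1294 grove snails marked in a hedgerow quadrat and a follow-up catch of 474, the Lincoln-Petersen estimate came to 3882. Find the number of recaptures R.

R = 158

From N = M·C/R: R = M·C / N = 1294·474 / 3882 = 613356 / 3882 = 158.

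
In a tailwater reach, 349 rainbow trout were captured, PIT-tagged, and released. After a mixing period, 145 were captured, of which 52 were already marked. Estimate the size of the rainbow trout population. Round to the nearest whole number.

N ≈ 973

Lincoln-Petersen assumes M/N = R/C, so N = M·C / R.
N = (349 × 145) / 52 = 50605 / 52 ≈ 973.2 → 973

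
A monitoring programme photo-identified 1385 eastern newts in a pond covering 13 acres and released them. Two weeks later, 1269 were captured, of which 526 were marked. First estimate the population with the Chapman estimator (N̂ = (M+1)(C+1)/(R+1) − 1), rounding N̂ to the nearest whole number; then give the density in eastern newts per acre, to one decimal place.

density ≈ 256.8 eastern newts per acre

N̂ = 1386·1270/527 − 1 = 1760220/527 − 1 ≈ 3339.1 → 3339
Density = N̂ / area = 3339 / 13 ≈ 256.846 → 256.8 per acre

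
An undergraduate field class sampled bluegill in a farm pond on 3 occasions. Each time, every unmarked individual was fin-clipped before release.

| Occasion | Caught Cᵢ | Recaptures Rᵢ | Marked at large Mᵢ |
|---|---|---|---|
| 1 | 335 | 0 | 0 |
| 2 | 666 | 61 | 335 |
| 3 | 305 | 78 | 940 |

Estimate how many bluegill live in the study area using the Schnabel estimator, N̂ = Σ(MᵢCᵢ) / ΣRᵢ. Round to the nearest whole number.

N ≈ 3668

Σ MᵢCᵢ = 0·335 + 335·666 + 940·305 = 0 + 223110 + 286700 = 509810
Σ Rᵢ = 0 + 61 + 78 = 139
N̂ = 509810 / 139 ≈ 3667.7 → 3668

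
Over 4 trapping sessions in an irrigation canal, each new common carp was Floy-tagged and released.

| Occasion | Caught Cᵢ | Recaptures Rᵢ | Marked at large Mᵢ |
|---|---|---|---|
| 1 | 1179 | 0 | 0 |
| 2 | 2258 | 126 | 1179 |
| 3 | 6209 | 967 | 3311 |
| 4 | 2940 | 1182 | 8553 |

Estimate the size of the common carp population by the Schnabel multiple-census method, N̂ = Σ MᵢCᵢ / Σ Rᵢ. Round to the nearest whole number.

N ≈ 21,260

Σ MᵢCᵢ = 0·1179 + 1179·2258 + 3311·6209 + 8553·2940 = 0 + 2662182 + 20557999 + 25145820 = 48366001
Σ Rᵢ = 0 + 126 + 967 + 1182 = 2275
N̂ = 48366001 / 2275 ≈ 21259.8 → 21260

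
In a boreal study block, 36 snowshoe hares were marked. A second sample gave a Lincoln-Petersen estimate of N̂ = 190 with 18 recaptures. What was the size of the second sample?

C = 95

From N = M·C/R: C = N·R / M = 190·18 / 36 = 3420 / 36 = 95.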